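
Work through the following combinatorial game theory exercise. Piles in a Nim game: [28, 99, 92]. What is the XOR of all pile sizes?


We need the XOR (exclusive or) of all pile sizes.
After XOR-ing pile 1 (size 28): 0 XOR 28 = 28
After XOR-ing pile 2 (size 99): 28 XOR 99 = 127
After XOR-ing pile 3 (size 92): 127 XOR 92 = 35
The Nim-value of this position is 35.

35


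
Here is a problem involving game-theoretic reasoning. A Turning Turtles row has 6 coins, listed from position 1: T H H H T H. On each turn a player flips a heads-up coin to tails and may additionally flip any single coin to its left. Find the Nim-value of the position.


Coins: T H H H T H
Key fact: a single head at position k behaves exactly like a Nim heap of size k (turning it to T and optionally flipping a coin at j < k corresponds to moving the heap from k to j, or to 0), and heads combine as a disjunctive sum (two heads at the same place would cancel, matching j XOR j = 0). So the Nim-value is the XOR of the 1-indexed positions of the heads.
Face-up positions (1-indexed): [2, 3, 4, 6]
XOR 0 with 2: 0 XOR 2 = 2
XOR 2 with 3: 2 XOR 3 = 1
XOR 1 with 4: 1 XOR 4 = 5
XOR 5 with 6: 5 XOR 6 = 3
Nim-value = 3

3


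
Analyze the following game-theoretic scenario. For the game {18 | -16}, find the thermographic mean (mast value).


Game = {18 | -16}, a switch {a | b} with numbers a > b.
Its thermograph has left wall a - t and right wall b + t, which meet at t = (a - b)/2, where both equal (a + b)/2. So the mast (mean value) is at (a + b)/2.
Mean = (18 + (-16))/2 = 2/2 = 1

1


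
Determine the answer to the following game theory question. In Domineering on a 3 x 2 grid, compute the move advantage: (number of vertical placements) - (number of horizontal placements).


Board is 3 x 2 (rows x cols).
Left (vertical) placements: (rows-1) * cols = 2 * 2 = 4
Right (horizontal) placements: rows * (cols-1) = 3 * 1 = 3
Advantage = Left - Right = 4 - 3 = 1

1


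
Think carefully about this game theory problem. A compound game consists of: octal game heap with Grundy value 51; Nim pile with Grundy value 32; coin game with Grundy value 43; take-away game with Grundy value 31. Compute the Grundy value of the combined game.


By the Sprague-Grundy theorem, the Grundy value of a sum of games is the XOR of individual Grundy values.
octal game heap: Grundy value = 51. Running XOR: 0 XOR 51 = 51
Nim pile: Grundy value = 32. Running XOR: 51 XOR 32 = 19
coin game: Grundy value = 43. Running XOR: 19 XOR 43 = 56
take-away game: Grundy value = 31. Running XOR: 56 XOR 31 = 39
The combined Grundy value is 39.

39


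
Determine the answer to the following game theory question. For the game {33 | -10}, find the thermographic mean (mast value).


Game = {33 | -10}, a switch {a | b} with numbers a > b.
Its thermograph has left wall a - t and right wall b + t, which meet at t = (a - b)/2, where both equal (a + b)/2. So the mast (mean value) is at (a + b)/2.
Mean = (33 + (-10))/2 = 23/2 = 23/2

23/2


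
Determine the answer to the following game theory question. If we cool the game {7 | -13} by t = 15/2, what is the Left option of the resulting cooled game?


Original game: {7 | -13} (a switch {a | b} with a > b).
Cooling by t (for t below the temperature (a - b)/2 = 10) taxes each move by t: {a | b} cooled by t is {a - t | b + t}.
Cooling amount: t = 15/2
Cooled Left option: 7 - 15/2 = -1/2
Cooled Right option: -13 + 15/2 = -11/2
Cooled game: {-1/2 | -11/2}
Left option = -1/2

-1/2


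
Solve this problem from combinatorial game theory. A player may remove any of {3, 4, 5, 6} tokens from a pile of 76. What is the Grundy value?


The subtraction set is S = {3, 4, 5, 6}.
G(k) = mex{ G(k - s) : s in S, s <= k }. We compute iteratively: G(0) = 0.
G(1) = mex({}) = 0
G(2) = mex({}) = 0
G(3) = mex({0}) = 1
G(4) = mex({0}) = 1
G(5) = mex({0}) = 1
G(6) = mex({0, 1}) = 2
G(7) = mex({0, 1}) = 2
G(8) = mex({0, 1}) = 2
G(9) = mex({1, 2}) = 0
G(10) = mex({1, 2}) = 0
G(11) = mex({1, 2}) = 0
G(12) = mex({0, 2}) = 1
G(13) = mex({0, 2}) = 1
G(14) = mex({0, 2}) = 1
Observe that G(9)..G(14) = 0, 0, 0, 1, 1, 1 repeats G(0)..G(5) = 0, 0, 0, 1, 1, 1.
For k >= max(S) = 6, G(k) is determined by the previous 6 values G(k-6)..G(k-1); a window of 6 consecutive values has recurred shifted by 9, so by induction G(k + 9) = G(k) for all k >= 0: the sequence is periodic from the start with period 9.
One period: G(0..8) = 0, 0, 0, 1, 1, 1, 2, 2, 2.
76 mod 9 = 4, so G(76) = G(4) = 1.

1


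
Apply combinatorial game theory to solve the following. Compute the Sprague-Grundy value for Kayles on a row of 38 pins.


Kayles: a move removes 1 or 2 adjacent pins from a contiguous row.
Removing pins from a row of k leaves two independent rows (a, b) with a + b = k - 1 (one pin) or a + b = k - 2 (two pins); an end removal gives a = 0.
By Sprague-Grundy, G(k) = mex{ G(a) XOR G(b) } over all these splits. G(0) = 0.
G(1): splits (0,0):0^0=0 -> mex({0}) = 1
G(2): splits (0,1):0^1=1 (0,0):0^0=0 -> mex({0, 1}) = 2
G(3): splits (0,2):0^2=2 (1,1):1^1=0 (0,1):0^1=1 -> mex({0, 1, 2}) = 3
G(4): splits (0,3):0^3=3 (1,2):1^2=3 (0,2):0^2=2 (1,1):1^1=0 -> mex({0, 2, 3}) = 1
G(5): splits (0,4):0^1=1 (1,3):1^3=2 (2,2):2^2=0 (0,3):0^3=3 (1,2):1^2=3 -> mex({0, 1, 2, 3}) = 4
G(6) = mex({0, 1, 2, 4}) = 3
G(7) = mex({0, 1, 3, 4, 5}) = 2
G(8) = mex({0, 2, 3, 5, 6}) = 1
G(9) = mex({0, 1, 2, 3, 6, 7}) = 4
G(10) = mex({0, 1, 3, 4, 5, 7}) = 2
G(11) = mex({0, 1, 2, 3, 4, 5}) = 6
G(12) = mex({0, 1, 2, 3, 5, 6, 7}) = 4
G(13) = mex({0, 2, 3, 4, 6, 7}) = 1
G(14) = mex({0, 1, 4, 5, 6, 7}) = 2
G(15) = mex({0, 1, 2, 3, 4, 5, 6}) = 7
G(16) = mex({0, 2, 3, 5, 6, 7}) = 1
G(17) = mex({0, 1, 2, 3, 5, 6, 7}) = 4
G(18) = mex({0, 1, 2, 4, 5, 6}) = 3
G(19) = mex({0, 1, 3, 4, 5, 7}) = 2
G(20) = mex({0, 2, 3, 4, 5, 6, 7}) = 1
G(21) = mex({0, 1, 2, 3, 5, 6, 7}) = 4
G(22) = mex({0, 1, 2, 3, 4, 5, 7}) = 6
G(23) = mex({0, 1, 2, 3, 4, 5, 6}) = 7
G(24) = mex({0, 1, 2, 3, 5, 6, 7}) = 4
G(25) = mex({0, 2, 3, 4, 6, 7}) = 1
G(26) = mex({0, 1, 3, 4, 5, 6, 7}) = 2
G(27) = mex({0, 1, 2, 3, 4, 5, 6, 7}) = 8
G(28) = mex({0, 1, 2, 3, 4, 6, 7, 8}) = 5
G(29) = mex({0, 1, 2, 3, 5, 6, 7, 8, 9}) = 4
G(30) = mex({0, 1, 2, 3, 4, 5, 6, 9, 10}) = 7
G(31) = mex({0, 1, 3, 4, 5, 7, 10, 11}) = 2
G(32) = mex({0, 2, 3, 4, 5, 6, 7, 9, 11}) = 1
G(33) = mex({0, 1, 2, 3, 4, 5, 6, 7, 9, 12}) = 8
G(34) = mex({0, 1, 2, 3, 4, 5, 7, 8, 11, 12}) = 6
G(35) = mex({0, 1, 2, 3, 4, 5, 6, 8, 9, 10, 11}) = 7
G(36) = mex({0, 1, 2, 3, 5, 6, 7, 9, 10}) = 4
G(37) = mex({0, 2, 3, 4, 6, 7, 9, 10, 11, 12}) = 1
G(38) = mex({0, 1, 3, 4, 5, 6, 7, 9, 10, 11, 12}) = 2
Therefore G(38) = 2.

2


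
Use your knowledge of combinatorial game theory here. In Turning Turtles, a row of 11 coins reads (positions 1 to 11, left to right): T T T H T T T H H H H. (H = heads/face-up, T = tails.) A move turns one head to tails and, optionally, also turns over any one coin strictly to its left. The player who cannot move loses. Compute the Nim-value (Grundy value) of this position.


Coins: T T T H T T T H H H H
Key fact: a single head at position k behaves exactly like a Nim heap of size k (turning it to T and optionally flipping a coin at j < k corresponds to moving the heap from k to j, or to 0), and heads combine as a disjunctive sum (two heads at the same place would cancel, matching j XOR j = 0). So the Nim-value is the XOR of the 1-indexed positions of the heads.
Face-up positions (1-indexed): [4, 8, 9, 10, 11]
XOR 0 with 4: 0 XOR 4 = 4
XOR 4 with 8: 4 XOR 8 = 12
XOR 12 with 9: 12 XOR 9 = 5
XOR 5 with 10: 5 XOR 10 = 15
XOR 15 with 11: 15 XOR 11 = 4
Nim-value = 4

4


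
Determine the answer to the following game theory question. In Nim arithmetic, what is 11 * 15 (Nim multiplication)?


Nim multiplication is bilinear over XOR: (u XOR v) * w = (u*w) XOR (v*w).
So we split each operand into its bit components and XOR the pairwise Nim products.
11 = 1 + 2 + 8 (as XOR of powers of 2).
15 = 1 + 2 + 4 + 8 (as XOR of powers of 2).
Using the standard Nim-product table on single bits:
  2*2 = 3,   2*4 = 8,   2*8 = 12,
  4*4 = 6,   4*8 = 11,  8*8 = 13,
and  1*x = x (identity), k*l = l*k (commutative).
Pairwise Nim products:
  1 * 1 = 1
  1 * 2 = 2
  1 * 4 = 4
  1 * 8 = 8
  2 * 1 = 2
  2 * 2 = 3
  2 * 4 = 8
  2 * 8 = 12
  8 * 1 = 8
  8 * 2 = 12
  8 * 4 = 11
  8 * 8 = 13
XOR them: 1 XOR 2 XOR 4 XOR 8 XOR 2 XOR 3 XOR 8 XOR 12 XOR 8 XOR 12 XOR 11 XOR 13 = 8.
Result: 11 * 15 = 8 (in Nim).

8


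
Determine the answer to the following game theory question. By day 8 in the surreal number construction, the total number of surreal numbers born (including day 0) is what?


Day 0: {|} = 0 is born. Count = 1.
Day n: the number of surreal numbers born by day n is 2^(n+1) - 1.
By day 0: 2^1 - 1 = 1
By day 1: 2^2 - 1 = 3
By day 2: 2^3 - 1 = 7
By day 3: 2^4 - 1 = 15
By day 4: 2^5 - 1 = 31
By day 5: 2^6 - 1 = 63
By day 6: 2^7 - 1 = 127
By day 7: 2^8 - 1 = 255
By day 8: 2^9 - 1 = 511
By day 8: 511 surreal numbers.

511


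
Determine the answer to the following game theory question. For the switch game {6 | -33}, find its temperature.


The game is {6 | -33}, a switch {a | b} with numbers a > b.
Cooling {a | b} by t gives {a - t | b + t}, which stops being hot when a - t = b + t, i.e. at t = (a - b)/2. So the temperature of a switch is (a - b)/2.
Temperature = (Left option - Right option) / 2
= (6 - (-33)) / 2
= 39 / 2
= 39/2

39/2


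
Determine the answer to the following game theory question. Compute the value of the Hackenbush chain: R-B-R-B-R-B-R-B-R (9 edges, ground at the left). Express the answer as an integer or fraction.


Edges (from ground): R-B-R-B-R-B-R-B-R
By Berlekamp's sign-expansion rule, a Blue-Red Hackenbush stalk has the value of the surreal number whose sign sequence is the edge sequence with B -> + and R -> -.
Sign sequence: -+-+-+-+-
Trace the sign expansion in the surreal number tree, starting from 0:
Edge 1: R (sign -) -> bounds (-inf, 0), value = -1
Edge 2: B (sign +) -> bounds (-1, 0), value = -1/2
Edge 3: R (sign -) -> bounds (-1, -1/2), value = -3/4
Edge 4: B (sign +) -> bounds (-3/4, -1/2), value = -5/8
Edge 5: R (sign -) -> bounds (-3/4, -5/8), value = -11/16
Edge 6: B (sign +) -> bounds (-11/16, -5/8), value = -21/32
Edge 7: R (sign -) -> bounds (-11/16, -21/32), value = -43/64
Edge 8: B (sign +) -> bounds (-43/64, -21/32), value = -85/128
Edge 9: R (sign -) -> bounds (-43/64, -85/128), value = -171/256
Game value = -171/256

-171/256


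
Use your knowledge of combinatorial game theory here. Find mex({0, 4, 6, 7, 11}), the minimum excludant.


Set = {0, 4, 6, 7, 11}
0 is in the set.
1 is NOT in the set. This is the mex.
mex = 1

1


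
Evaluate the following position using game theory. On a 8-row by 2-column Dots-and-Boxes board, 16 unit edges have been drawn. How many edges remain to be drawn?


Grid: 8 x 2 boxes, i.e. 9 rows and 3 columns of dots.
Horizontal edges: (rows + 1) * cols = 9 * 2 = 18
Vertical edges: rows * (cols + 1) = 8 * 3 = 24
Total edges: 18 + 24 = 42
Edges drawn: 16
Remaining: 42 - 16 = 26

26


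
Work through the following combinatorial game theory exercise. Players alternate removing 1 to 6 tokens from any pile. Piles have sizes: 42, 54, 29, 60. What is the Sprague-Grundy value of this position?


Subtraction set: {1, 2, 3, 4, 5, 6}
For this subtraction set, G(n) = n mod 7 (period = max + 1 = 7).
Pile 1 (size 42): G(42) = 42 mod 7 = 0
Pile 2 (size 54): G(54) = 54 mod 7 = 5
Pile 3 (size 29): G(29) = 29 mod 7 = 1
Pile 4 (size 60): G(60) = 60 mod 7 = 4
Total Grundy value = XOR of all: 0 XOR 5 XOR 1 XOR 4 = 0

0


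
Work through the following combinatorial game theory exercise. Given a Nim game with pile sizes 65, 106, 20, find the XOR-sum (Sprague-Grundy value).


We need the XOR (exclusive or) of all pile sizes.
After XOR-ing pile 1 (size 65): 0 XOR 65 = 65
After XOR-ing pile 2 (size 106): 65 XOR 106 = 43
After XOR-ing pile 3 (size 20): 43 XOR 20 = 63
The Nim-value of this position is 63.

63


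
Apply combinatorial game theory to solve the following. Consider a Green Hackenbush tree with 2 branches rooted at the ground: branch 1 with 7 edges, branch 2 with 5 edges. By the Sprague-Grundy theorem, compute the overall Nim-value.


The tree has 2 branches from the ground vertex.
In Green Hackenbush, the Nim-value of a simple path of length k is k.
Branch 1: length 7, Nim-value = 7
Branch 2: length 5, Nim-value = 5
Total Nim-value = XOR of all branch values:
0 XOR 7 = 7
7 XOR 5 = 2
Nim-value of the tree = 2

2


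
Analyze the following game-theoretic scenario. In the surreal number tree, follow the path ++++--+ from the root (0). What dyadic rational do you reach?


Sign expansion: ++++--+
Rule: track bounds (lo, hi), initially (-inf, +inf). On '+', the current value becomes lo and we move to the simplest number in (value, hi): value + 1 if hi = +inf, otherwise the midpoint (value + hi)/2. On '-', the current value becomes hi and we move to value - 1 if lo = -inf, otherwise the midpoint (lo + value)/2.
Start at 0.
Step 1: sign = +, move right. Bounds: (0, +inf). Value = 1
Step 2: sign = +, move right. Bounds: (1, +inf). Value = 2
Step 3: sign = +, move right. Bounds: (2, +inf). Value = 3
Step 4: sign = +, move right. Bounds: (3, +inf). Value = 4
Step 5: sign = -, move left. Bounds: (3, 4). Value = 7/2
Step 6: sign = -, move left. Bounds: (3, 7/2). Value = 13/4
Step 7: sign = +, move right. Bounds: (13/4, 7/2). Value = 27/8
The surreal number with sign expansion ++++--+ is 27/8.

27/8


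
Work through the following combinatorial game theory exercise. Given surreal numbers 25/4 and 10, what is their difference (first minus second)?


x = 25/4, y = 10
Converting to common denominator: 4
x = 25/4, y = 40/4
x - y = 25/4 - 10 = -15/4

-15/4


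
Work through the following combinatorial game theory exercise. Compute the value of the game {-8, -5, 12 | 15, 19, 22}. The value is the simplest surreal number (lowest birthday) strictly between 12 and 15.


Left options: {-8, -5, 12}, max = 12
Right options: {15, 19, 22}, min = 15
All options are numbers and max(Left) < min(Right), so by the simplicity theorem the value is the simplest (earliest-born) number strictly between 12 and 15.
Integers 13 through 14 all lie strictly between 12 and 15.
Among integers, the simplest (lowest birthday = smallest |n|; 0 is born on day 0, +-n on day n) is 13.
No non-integer in the interval can be simpler: if x is a non-integer in the interval, then floor(x) or ceil(x) also lies in the interval (the interval contains an integer), and both are proper prefixes of x's sign expansion, i.e. born earlier. So the game value is 13.
Game value = 13

13


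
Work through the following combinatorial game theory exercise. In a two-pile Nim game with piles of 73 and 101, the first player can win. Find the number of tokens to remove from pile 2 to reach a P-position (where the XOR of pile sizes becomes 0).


Piles: 73 and 101
Current XOR: 73 XOR 101 = 44 (non-zero, so this is an N-position).
To make the XOR zero, we need to find a move that balances the piles.
For pile 2 (size 101): target = 101 XOR 44 = 73
We reduce pile 2 from 101 to 73.
Tokens removed: 101 - 73 = 28
Verification: 73 XOR 73 = 0

28


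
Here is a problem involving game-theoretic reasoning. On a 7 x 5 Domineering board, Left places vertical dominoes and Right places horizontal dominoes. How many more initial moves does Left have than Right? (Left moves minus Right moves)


Board is 7 x 5 (rows x cols).
Left (vertical) placements: (rows-1) * cols = 6 * 5 = 30
Right (horizontal) placements: rows * (cols-1) = 7 * 4 = 28
Advantage = Left - Right = 30 - 28 = 2

2


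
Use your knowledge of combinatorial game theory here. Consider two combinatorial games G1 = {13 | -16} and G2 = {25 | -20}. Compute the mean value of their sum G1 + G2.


G1 = {13 | -16}, G2 = {25 | -20}
Each is a switch {a | b} with numbers a > b; its mean value is (a + b)/2, and mean value is additive over game sums: m(G1 + G2) = m(G1) + m(G2).
Mean of G1 = (13 + (-16))/2 = -3/2 = -3/2
Mean of G2 = (25 + (-20))/2 = 5/2 = 5/2
Mean of G1 + G2 = -3/2 + 5/2 = 1

1


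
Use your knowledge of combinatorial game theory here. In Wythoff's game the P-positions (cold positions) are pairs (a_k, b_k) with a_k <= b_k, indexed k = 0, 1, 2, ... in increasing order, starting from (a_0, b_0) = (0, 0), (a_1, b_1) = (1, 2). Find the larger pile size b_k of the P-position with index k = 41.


By Wythoff's theorem, a_k = floor(k * phi) and b_k = floor(k * phi^2) = a_k + k, where phi = (1 + sqrt(5))/2 is the golden ratio.
phi = (1 + sqrt(5))/2 = 1.618034
phi^2 = phi + 1 = 2.618034
k = 41
k * phi^2 = 41 * 2.618034 = 107.339394
b_41 = floor(k * phi^2) = 107 (check: a_41 + k = 66 + 41 = 107)

107


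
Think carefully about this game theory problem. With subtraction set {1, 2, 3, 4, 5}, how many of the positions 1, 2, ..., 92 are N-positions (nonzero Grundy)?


Subtraction set S = {1, 2, 3, 4, 5}, so G(n) = n mod 6.
G(n) = 0 when n is a multiple of 6.
Multiples of 6 in [1, 92]: 15
N-positions (nonzero Grundy) = 92 - 15 = 77

77


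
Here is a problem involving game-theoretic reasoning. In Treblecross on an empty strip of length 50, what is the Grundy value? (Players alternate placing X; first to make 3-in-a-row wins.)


Treblecross: place X on empty cells; 3-in-a-row wins.
Playing within two cells of an existing X lets the opponent win at once, so sensible play treats the cells i-2..i+2 around each X as dead. The player left with no safe cell loses, so this is a normal-play take-away game on strips of safe cells.
Placing X at cell i (0-indexed) of a strip of k safe cells leaves independent strips of sizes max(0, i-2) and max(0, k-i-3). Hence G(k) = mex{ G(max(0,i-2)) XOR G(max(0,k-i-3)) : 0 <= i < k }, with G(0) = 0.
G(1): splits (0,0):0^0=0 -> mex({0}) = 1
G(2): splits (0,0):0^0=0 -> mex({0}) = 1
G(3): splits (0,0):0^0=0 -> mex({0}) = 1
G(4): splits (0,1):0^1=1 (0,0):0^0=0 -> mex({0, 1}) = 2
G(5): splits (0,2):0^1=1 (0,1):0^1=1 (0,0):0^0=0 -> mex({0, 1}) = 2
G(6) = mex({1}) = 0
G(7) = mex({0, 1, 2}) = 3
G(8) = mex({0, 1, 2}) = 3
G(9) = mex({0, 2}) = 1
G(10) = mex({0, 2, 3}) = 1
G(11) = mex({0, 3}) = 1
G(12) = mex({1, 3}) = 0
G(13) = mex({0, 1, 2, 3}) = 4
G(14) = mex({0, 1, 2}) = 3
G(15) = mex({0, 1, 2}) = 3
G(16) = mex({0, 1, 2, 4}) = 3
G(17) = mex({0, 1, 3, 4}) = 2
G(18) = mex({0, 1, 3, 4}) = 2
G(19) = mex({0, 1, 3, 5}) = 2
G(20) = mex({0, 1, 2, 3, 5}) = 4
G(21) = mex({0, 1, 2, 3, 5}) = 4
G(22) = mex({1, 2, 6}) = 0
G(23) = mex({0, 1, 2, 3, 4, 6}) = 5
G(24) = mex({0, 1, 2, 3, 4}) = 5
G(25) = mex({0, 1, 3, 4, 7}) = 2
G(26) = mex({0, 1, 3, 4, 5, 7}) = 2
G(27) = mex({0, 1, 3, 5}) = 2
G(28) = mex({0, 1, 2, 5}) = 3
G(29) = mex({0, 1, 2, 4, 5, 6}) = 3
G(30) = mex({1, 2, 4, 6}) = 0
G(31) = mex({0, 1, 2, 3, 4, 6}) = 5
G(32) = mex({1, 2, 3, 4, 7}) = 0
G(33) = mex({0, 3, 7}) = 1
G(34) = mex({0, 2, 3, 5, 7}) = 1
G(35) = mex({0, 2, 3, 5, 6}) = 1
G(36) = mex({0, 1, 2, 5, 6}) = 3
G(37) = mex({0, 1, 2, 4, 5, 6}) = 3
G(38) = mex({0, 1, 2, 4}) = 3
G(39) = mex({0, 1, 2, 3, 4, 7}) = 5
G(40) = mex({0, 1, 2, 3, 4, 5, 7}) = 6
G(41) = mex({0, 1, 2, 3, 5, 7}) = 4
G(42) = mex({0, 1, 2, 3, 5, 6, 7}) = 4
G(43) = mex({0, 2, 3, 5, 6}) = 1
G(44) = mex({1, 2, 3, 4, 5, 6}) = 0
G(45) = mex({0, 1, 2, 3, 4, 6, 7}) = 5
G(46) = mex({0, 1, 2, 3, 4, 7}) = 5
G(47) = mex({0, 1, 2, 3, 4, 5, 7}) = 6
G(48) = mex({0, 1, 2, 3, 4, 5, 7}) = 6
G(49) = mex({0, 1, 3, 4, 5, 7}) = 2
G(50) = mex({0, 1, 2, 3, 4, 5, 6}) = 7
Therefore G(50) = 7.

7


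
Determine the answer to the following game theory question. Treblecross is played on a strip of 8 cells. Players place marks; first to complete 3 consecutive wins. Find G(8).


Treblecross: place X on empty cells; 3-in-a-row wins.
Playing within two cells of an existing X lets the opponent win at once, so sensible play treats the cells i-2..i+2 around each X as dead. The player left with no safe cell loses, so this is a normal-play take-away game on strips of safe cells.
Placing X at cell i (0-indexed) of a strip of k safe cells leaves independent strips of sizes max(0, i-2) and max(0, k-i-3). Hence G(k) = mex{ G(max(0,i-2)) XOR G(max(0,k-i-3)) : 0 <= i < k }, with G(0) = 0.
G(1): splits (0,0):0^0=0 -> mex({0}) = 1
G(2): splits (0,0):0^0=0 -> mex({0}) = 1
G(3): splits (0,0):0^0=0 -> mex({0}) = 1
G(4): splits (0,1):0^1=1 (0,0):0^0=0 -> mex({0, 1}) = 2
G(5): splits (0,2):0^1=1 (0,1):0^1=1 (0,0):0^0=0 -> mex({0, 1}) = 2
G(6) = mex({1}) = 0
G(7) = mex({0, 1, 2}) = 3
G(8) = mex({0, 1, 2}) = 3
Therefore G(8) = 3.

3


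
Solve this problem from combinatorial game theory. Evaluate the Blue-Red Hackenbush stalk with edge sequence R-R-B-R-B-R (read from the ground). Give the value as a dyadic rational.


Edges (from ground): R-R-B-R-B-R
By Berlekamp's sign-expansion rule, a Blue-Red Hackenbush stalk has the value of the surreal number whose sign sequence is the edge sequence with B -> + and R -> -.
Sign sequence: --+-+-
Trace the sign expansion in the surreal number tree, starting from 0:
Edge 1: R (sign -) -> bounds (-inf, 0), value = -1
Edge 2: R (sign -) -> bounds (-inf, -1), value = -2
Edge 3: B (sign +) -> bounds (-2, -1), value = -3/2
Edge 4: R (sign -) -> bounds (-2, -3/2), value = -7/4
Edge 5: B (sign +) -> bounds (-7/4, -3/2), value = -13/8
Edge 6: R (sign -) -> bounds (-7/4, -13/8), value = -27/16
Game value = -27/16

-27/16


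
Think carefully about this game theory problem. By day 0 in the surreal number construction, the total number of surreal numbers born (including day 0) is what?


Day 0: {|} = 0 is born. Count = 1.
Day n: the number of surreal numbers born by day n is 2^(n+1) - 1.
By day 0: 2^1 - 1 = 1
By day 0: 1 surreal numbers.

1


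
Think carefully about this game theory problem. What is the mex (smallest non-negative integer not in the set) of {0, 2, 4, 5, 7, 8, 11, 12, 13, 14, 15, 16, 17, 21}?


Set = {0, 2, 4, 5, 7, 8, 11, 12, 13, 14, 15, 16, 17, 21}
0 is in the set.
1 is NOT in the set. This is the mex.
mex = 1

1


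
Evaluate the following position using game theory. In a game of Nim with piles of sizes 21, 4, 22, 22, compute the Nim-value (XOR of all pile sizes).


We need the XOR (exclusive or) of all pile sizes.
After XOR-ing pile 1 (size 21): 0 XOR 21 = 21
After XOR-ing pile 2 (size 4): 21 XOR 4 = 17
After XOR-ing pile 3 (size 22): 17 XOR 22 = 7
After XOR-ing pile 4 (size 22): 7 XOR 22 = 17
The Nim-value of this position is 17.

17


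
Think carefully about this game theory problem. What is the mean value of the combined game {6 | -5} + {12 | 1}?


G1 = {6 | -5}, G2 = {12 | 1}
Each is a switch {a | b} with numbers a > b; its mean value is (a + b)/2, and mean value is additive over game sums: m(G1 + G2) = m(G1) + m(G2).
Mean of G1 = (6 + (-5))/2 = 1/2 = 1/2
Mean of G2 = (12 + (1))/2 = 13/2 = 13/2
Mean of G1 + G2 = 1/2 + 13/2 = 7

7


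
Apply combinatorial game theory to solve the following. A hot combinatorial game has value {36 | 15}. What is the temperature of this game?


The game is {36 | 15}, a switch {a | b} with numbers a > b.
Cooling {a | b} by t gives {a - t | b + t}, which stops being hot when a - t = b + t, i.e. at t = (a - b)/2. So the temperature of a switch is (a - b)/2.
Temperature = (Left option - Right option) / 2
= (36 - (15)) / 2
= 21 / 2
= 21/2

21/2


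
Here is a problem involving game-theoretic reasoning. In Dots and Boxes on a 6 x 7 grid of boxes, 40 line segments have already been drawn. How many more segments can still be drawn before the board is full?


Grid: 6 x 7 boxes, i.e. 7 rows and 8 columns of dots.
Horizontal edges: (rows + 1) * cols = 7 * 7 = 49
Vertical edges: rows * (cols + 1) = 6 * 8 = 48
Total edges: 49 + 48 = 97
Edges drawn: 40
Remaining: 97 - 40 = 57

57


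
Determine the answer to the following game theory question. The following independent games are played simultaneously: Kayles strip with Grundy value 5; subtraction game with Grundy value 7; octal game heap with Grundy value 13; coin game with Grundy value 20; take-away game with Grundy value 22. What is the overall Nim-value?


By the Sprague-Grundy theorem, the Grundy value of a sum of games is the XOR of individual Grundy values.
Kayles strip: Grundy value = 5. Running XOR: 0 XOR 5 = 5
subtraction game: Grundy value = 7. Running XOR: 5 XOR 7 = 2
octal game heap: Grundy value = 13. Running XOR: 2 XOR 13 = 15
coin game: Grundy value = 20. Running XOR: 15 XOR 20 = 27
take-away game: Grundy value = 22. Running XOR: 27 XOR 22 = 13
The combined Grundy value is 13.

13


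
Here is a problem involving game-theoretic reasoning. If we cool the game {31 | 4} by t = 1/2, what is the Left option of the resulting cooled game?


Original game: {31 | 4} (a switch {a | b} with a > b).
Cooling by t (for t below the temperature (a - b)/2 = 27/2) taxes each move by t: {a | b} cooled by t is {a - t | b + t}.
Cooling amount: t = 1/2
Cooled Left option: 31 - 1/2 = 61/2
Cooled Right option: 4 + 1/2 = 9/2
Cooled game: {61/2 | 9/2}
Left option = 61/2

61/2


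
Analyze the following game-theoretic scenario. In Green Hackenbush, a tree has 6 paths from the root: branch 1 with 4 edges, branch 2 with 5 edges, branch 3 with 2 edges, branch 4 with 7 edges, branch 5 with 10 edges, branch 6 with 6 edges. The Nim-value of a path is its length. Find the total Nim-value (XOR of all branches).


The tree has 6 branches from the ground vertex.
In Green Hackenbush, the Nim-value of a simple path of length k is k.
Branch 1: length 4, Nim-value = 4
Branch 2: length 5, Nim-value = 5
Branch 3: length 2, Nim-value = 2
Branch 4: length 7, Nim-value = 7
Branch 5: length 10, Nim-value = 10
Branch 6: length 6, Nim-value = 6
Total Nim-value = XOR of all branch values:
0 XOR 4 = 4
4 XOR 5 = 1
1 XOR 2 = 3
3 XOR 7 = 4
4 XOR 10 = 14
14 XOR 6 = 8
Nim-value of the tree = 8

8


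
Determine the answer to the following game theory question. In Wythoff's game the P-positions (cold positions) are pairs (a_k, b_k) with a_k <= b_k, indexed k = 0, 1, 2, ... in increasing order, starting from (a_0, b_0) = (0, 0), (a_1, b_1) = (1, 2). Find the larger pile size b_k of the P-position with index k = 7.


By Wythoff's theorem, a_k = floor(k * phi) and b_k = floor(k * phi^2) = a_k + k, where phi = (1 + sqrt(5))/2 is the golden ratio.
phi = (1 + sqrt(5))/2 = 1.618034
phi^2 = phi + 1 = 2.618034
k = 7
k * phi^2 = 7 * 2.618034 = 18.326238
b_7 = floor(k * phi^2) = 18 (check: a_7 + k = 11 + 7 = 18)

18


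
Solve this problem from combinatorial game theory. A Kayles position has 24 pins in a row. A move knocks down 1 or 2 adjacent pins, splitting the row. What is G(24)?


Kayles: a move removes 1 or 2 adjacent pins from a contiguous row.
Removing pins from a row of k leaves two independent rows (a, b) with a + b = k - 1 (one pin) or a + b = k - 2 (two pins); an end removal gives a = 0.
By Sprague-Grundy, G(k) = mex{ G(a) XOR G(b) } over all these splits. G(0) = 0.
G(1): splits (0,0):0^0=0 -> mex({0}) = 1
G(2): splits (0,1):0^1=1 (0,0):0^0=0 -> mex({0, 1}) = 2
G(3): splits (0,2):0^2=2 (1,1):1^1=0 (0,1):0^1=1 -> mex({0, 1, 2}) = 3
G(4): splits (0,3):0^3=3 (1,2):1^2=3 (0,2):0^2=2 (1,1):1^1=0 -> mex({0, 2, 3}) = 1
G(5): splits (0,4):0^1=1 (1,3):1^3=2 (2,2):2^2=0 (0,3):0^3=3 (1,2):1^2=3 -> mex({0, 1, 2, 3}) = 4
G(6) = mex({0, 1, 2, 4}) = 3
G(7) = mex({0, 1, 3, 4, 5}) = 2
G(8) = mex({0, 2, 3, 5, 6}) = 1
G(9) = mex({0, 1, 2, 3, 6, 7}) = 4
G(10) = mex({0, 1, 3, 4, 5, 7}) = 2
G(11) = mex({0, 1, 2, 3, 4, 5}) = 6
G(12) = mex({0, 1, 2, 3, 5, 6, 7}) = 4
G(13) = mex({0, 2, 3, 4, 6, 7}) = 1
G(14) = mex({0, 1, 4, 5, 6, 7}) = 2
G(15) = mex({0, 1, 2, 3, 4, 5, 6}) = 7
G(16) = mex({0, 2, 3, 5, 6, 7}) = 1
G(17) = mex({0, 1, 2, 3, 5, 6, 7}) = 4
G(18) = mex({0, 1, 2, 4, 5, 6}) = 3
G(19) = mex({0, 1, 3, 4, 5, 7}) = 2
G(20) = mex({0, 2, 3, 4, 5, 6, 7}) = 1
G(21) = mex({0, 1, 2, 3, 5, 6, 7}) = 4
G(22) = mex({0, 1, 2, 3, 4, 5, 7}) = 6
G(23) = mex({0, 1, 2, 3, 4, 5, 6}) = 7
G(24) = mex({0, 1, 2, 3, 5, 6, 7}) = 4
Therefore G(24) = 4.

4


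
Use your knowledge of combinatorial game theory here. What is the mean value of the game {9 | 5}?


Game = {9 | 5}, a switch {a | b} with numbers a > b.
Its thermograph has left wall a - t and right wall b + t, which meet at t = (a - b)/2, where both equal (a + b)/2. So the mast (mean value) is at (a + b)/2.
Mean = (9 + (5))/2 = 14/2 = 7

7


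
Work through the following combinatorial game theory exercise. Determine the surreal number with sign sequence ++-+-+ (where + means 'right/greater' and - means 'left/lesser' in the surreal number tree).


Sign expansion: ++-+-+
Rule: track bounds (lo, hi), initially (-inf, +inf). On '+', the current value becomes lo and we move to the simplest number in (value, hi): value + 1 if hi = +inf, otherwise the midpoint (value + hi)/2. On '-', the current value becomes hi and we move to value - 1 if lo = -inf, otherwise the midpoint (lo + value)/2.
Start at 0.
Step 1: sign = +, move right. Bounds: (0, +inf). Value = 1
Step 2: sign = +, move right. Bounds: (1, +inf). Value = 2
Step 3: sign = -, move left. Bounds: (1, 2). Value = 3/2
Step 4: sign = +, move right. Bounds: (3/2, 2). Value = 7/4
Step 5: sign = -, move left. Bounds: (3/2, 7/4). Value = 13/8
Step 6: sign = +, move right. Bounds: (13/8, 7/4). Value = 27/16
The surreal number with sign expansion ++-+-+ is 27/16.

27/16


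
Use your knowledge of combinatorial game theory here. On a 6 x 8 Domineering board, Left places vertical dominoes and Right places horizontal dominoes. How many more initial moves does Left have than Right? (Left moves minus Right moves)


Board is 6 x 8 (rows x cols).
Left (vertical) placements: (rows-1) * cols = 5 * 8 = 40
Right (horizontal) placements: rows * (cols-1) = 6 * 7 = 42
Advantage = Left - Right = 40 - 42 = -2

-2


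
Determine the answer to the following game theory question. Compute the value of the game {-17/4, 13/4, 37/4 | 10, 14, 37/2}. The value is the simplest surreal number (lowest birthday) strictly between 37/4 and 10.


Left options: {-17/4, 13/4, 37/4}, max = 37/4
Right options: {10, 14, 37/2}, min = 10
All options are numbers and max(Left) < min(Right), so by the simplicity theorem the value is the simplest (earliest-born) number strictly between 37/4 and 10.
No integer lies strictly between 37/4 and 10, so the value is the dyadic rational m/2^k in the interval with the smallest k (then m odd); search k = 1, 2, ...:
Denominator 2: 19/2 lies strictly between 37/4 and 10 -- found.
The simplest number in the interval is 19/2.
Game value = 19/2

19/2


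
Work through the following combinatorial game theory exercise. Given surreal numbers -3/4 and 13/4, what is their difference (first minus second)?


x = -3/4, y = 13/4
Converting to common denominator: 4
x = -3/4, y = 13/4
x - y = -3/4 - 13/4 = -4

-4


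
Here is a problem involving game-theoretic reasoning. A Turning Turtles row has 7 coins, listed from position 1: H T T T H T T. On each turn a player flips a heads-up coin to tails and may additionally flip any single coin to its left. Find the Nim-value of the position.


Coins: H T T T H T T
Key fact: a single head at position k behaves exactly like a Nim heap of size k (turning it to T and optionally flipping a coin at j < k corresponds to moving the heap from k to j, or to 0), and heads combine as a disjunctive sum (two heads at the same place would cancel, matching j XOR j = 0). So the Nim-value is the XOR of the 1-indexed positions of the heads.
Face-up positions (1-indexed): [1, 5]
XOR 0 with 1: 0 XOR 1 = 1
XOR 1 with 5: 1 XOR 5 = 4
Nim-value = 4

4


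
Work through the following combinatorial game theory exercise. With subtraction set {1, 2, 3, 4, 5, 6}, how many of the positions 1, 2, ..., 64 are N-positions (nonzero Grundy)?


Subtraction set S = {1, 2, 3, 4, 5, 6}, so G(n) = n mod 7.
G(n) = 0 when n is a multiple of 7.
Multiples of 7 in [1, 64]: 9
N-positions (nonzero Grundy) = 64 - 9 = 55

55


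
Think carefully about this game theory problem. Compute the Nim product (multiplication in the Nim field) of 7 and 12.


Nim multiplication is bilinear over XOR: (u XOR v) * w = (u*w) XOR (v*w).
So we split each operand into its bit components and XOR the pairwise Nim products.
7 = 1 + 2 + 4 (as XOR of powers of 2).
12 = 4 + 8 (as XOR of powers of 2).
Using the standard Nim-product table on single bits:
  2*2 = 3,   2*4 = 8,   2*8 = 12,
  4*4 = 6,   4*8 = 11,  8*8 = 13,
and  1*x = x (identity), k*l = l*k (commutative).
Pairwise Nim products:
  1 * 4 = 4
  1 * 8 = 8
  2 * 4 = 8
  2 * 8 = 12
  4 * 4 = 6
  4 * 8 = 11
XOR them: 4 XOR 8 XOR 8 XOR 12 XOR 6 XOR 11 = 5.
Result: 7 * 12 = 5 (in Nim).

5


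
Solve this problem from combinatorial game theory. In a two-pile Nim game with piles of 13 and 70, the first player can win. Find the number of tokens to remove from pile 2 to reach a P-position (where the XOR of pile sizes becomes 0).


Piles: 13 and 70
Current XOR: 13 XOR 70 = 75 (non-zero, so this is an N-position).
To make the XOR zero, we need to find a move that balances the piles.
For pile 2 (size 70): target = 70 XOR 75 = 13
We reduce pile 2 from 70 to 13.
Tokens removed: 70 - 13 = 57
Verification: 13 XOR 13 = 0

57


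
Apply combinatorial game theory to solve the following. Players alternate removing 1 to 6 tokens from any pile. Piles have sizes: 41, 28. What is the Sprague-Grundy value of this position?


Subtraction set: {1, 2, 3, 4, 5, 6}
For this subtraction set, G(n) = n mod 7 (period = max + 1 = 7).
Pile 1 (size 41): G(41) = 41 mod 7 = 6
Pile 2 (size 28): G(28) = 28 mod 7 = 0
Total Grundy value = XOR of all: 6 XOR 0 = 6

6


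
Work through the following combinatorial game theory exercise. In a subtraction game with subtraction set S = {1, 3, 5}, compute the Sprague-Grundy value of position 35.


The subtraction set is S = {1, 3, 5}.
G(k) = mex{ G(k - s) : s in S, s <= k }. We compute iteratively: G(0) = 0.
G(1) = mex({0}) = 1
G(2) = mex({1}) = 0
G(3) = mex({0}) = 1
G(4) = mex({1}) = 0
G(5) = mex({0}) = 1
G(6) = mex({1}) = 0
Observe that G(2)..G(6) = 0, 1, 0, 1, 0 repeats G(0)..G(4) = 0, 1, 0, 1, 0.
For k >= max(S) = 5, G(k) is determined by the previous 5 values G(k-5)..G(k-1); a window of 5 consecutive values has recurred shifted by 2, so by induction G(k + 2) = G(k) for all k >= 0: the sequence is periodic from the start with period 2.
One period: G(0..1) = 0, 1.
35 mod 2 = 1, so G(35) = G(1) = 1.

1


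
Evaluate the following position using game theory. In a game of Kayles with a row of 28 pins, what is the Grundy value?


Kayles: a move removes 1 or 2 adjacent pins from a contiguous row.
Removing pins from a row of k leaves two independent rows (a, b) with a + b = k - 1 (one pin) or a + b = k - 2 (two pins); an end removal gives a = 0.
By Sprague-Grundy, G(k) = mex{ G(a) XOR G(b) } over all these splits. G(0) = 0.
G(1): splits (0,0):0^0=0 -> mex({0}) = 1
G(2): splits (0,1):0^1=1 (0,0):0^0=0 -> mex({0, 1}) = 2
G(3): splits (0,2):0^2=2 (1,1):1^1=0 (0,1):0^1=1 -> mex({0, 1, 2}) = 3
G(4): splits (0,3):0^3=3 (1,2):1^2=3 (0,2):0^2=2 (1,1):1^1=0 -> mex({0, 2, 3}) = 1
G(5): splits (0,4):0^1=1 (1,3):1^3=2 (2,2):2^2=0 (0,3):0^3=3 (1,2):1^2=3 -> mex({0, 1, 2, 3}) = 4
G(6) = mex({0, 1, 2, 4}) = 3
G(7) = mex({0, 1, 3, 4, 5}) = 2
G(8) = mex({0, 2, 3, 5, 6}) = 1
G(9) = mex({0, 1, 2, 3, 6, 7}) = 4
G(10) = mex({0, 1, 3, 4, 5, 7}) = 2
G(11) = mex({0, 1, 2, 3, 4, 5}) = 6
G(12) = mex({0, 1, 2, 3, 5, 6, 7}) = 4
G(13) = mex({0, 2, 3, 4, 6, 7}) = 1
G(14) = mex({0, 1, 4, 5, 6, 7}) = 2
G(15) = mex({0, 1, 2, 3, 4, 5, 6}) = 7
G(16) = mex({0, 2, 3, 5, 6, 7}) = 1
G(17) = mex({0, 1, 2, 3, 5, 6, 7}) = 4
G(18) = mex({0, 1, 2, 4, 5, 6}) = 3
G(19) = mex({0, 1, 3, 4, 5, 7}) = 2
G(20) = mex({0, 2, 3, 4, 5, 6, 7}) = 1
G(21) = mex({0, 1, 2, 3, 5, 6, 7}) = 4
G(22) = mex({0, 1, 2, 3, 4, 5, 7}) = 6
G(23) = mex({0, 1, 2, 3, 4, 5, 6}) = 7
G(24) = mex({0, 1, 2, 3, 5, 6, 7}) = 4
G(25) = mex({0, 2, 3, 4, 6, 7}) = 1
G(26) = mex({0, 1, 3, 4, 5, 6, 7}) = 2
G(27) = mex({0, 1, 2, 3, 4, 5, 6, 7}) = 8
G(28) = mex({0, 1, 2, 3, 4, 6, 7, 8}) = 5
Therefore G(28) = 5.

5


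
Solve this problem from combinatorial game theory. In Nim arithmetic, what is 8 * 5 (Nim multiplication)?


Nim multiplication is bilinear over XOR: (u XOR v) * w = (u*w) XOR (v*w).
So we split each operand into its bit components and XOR the pairwise Nim products.
8 = 8 (as XOR of powers of 2).
5 = 1 + 4 (as XOR of powers of 2).
Using the standard Nim-product table on single bits:
  2*2 = 3,   2*4 = 8,   2*8 = 12,
  4*4 = 6,   4*8 = 11,  8*8 = 13,
and  1*x = x (identity), k*l = l*k (commutative).
Pairwise Nim products:
  8 * 1 = 8
  8 * 4 = 11
XOR them: 8 XOR 11 = 3.
Result: 8 * 5 = 3 (in Nim).

3


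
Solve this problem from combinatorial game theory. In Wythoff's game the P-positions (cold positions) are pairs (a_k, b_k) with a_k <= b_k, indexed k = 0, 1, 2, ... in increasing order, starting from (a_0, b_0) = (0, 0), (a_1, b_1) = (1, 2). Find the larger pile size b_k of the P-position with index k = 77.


By Wythoff's theorem, a_k = floor(k * phi) and b_k = floor(k * phi^2) = a_k + k, where phi = (1 + sqrt(5))/2 is the golden ratio.
phi = (1 + sqrt(5))/2 = 1.618034
phi^2 = phi + 1 = 2.618034
k = 77
k * phi^2 = 77 * 2.618034 = 201.588617
b_77 = floor(k * phi^2) = 201 (check: a_77 + k = 124 + 77 = 201)

201


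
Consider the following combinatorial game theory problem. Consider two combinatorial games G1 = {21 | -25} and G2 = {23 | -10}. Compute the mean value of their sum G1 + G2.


G1 = {21 | -25}, G2 = {23 | -10}
Each is a switch {a | b} with numbers a > b; its mean value is (a + b)/2, and mean value is additive over game sums: m(G1 + G2) = m(G1) + m(G2).
Mean of G1 = (21 + (-25))/2 = -4/2 = -2
Mean of G2 = (23 + (-10))/2 = 13/2 = 13/2
Mean of G1 + G2 = -2 + 13/2 = 9/2

9/2


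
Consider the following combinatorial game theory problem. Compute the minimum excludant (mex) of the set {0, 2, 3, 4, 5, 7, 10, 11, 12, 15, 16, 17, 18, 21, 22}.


Set = {0, 2, 3, 4, 5, 7, 10, 11, 12, 15, 16, 17, 18, 21, 22}
0 is in the set.
1 is NOT in the set. This is the mex.
mex = 1

1


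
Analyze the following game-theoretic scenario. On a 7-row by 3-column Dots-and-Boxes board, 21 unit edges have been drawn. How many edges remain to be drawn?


Grid: 7 x 3 boxes, i.e. 8 rows and 4 columns of dots.
Horizontal edges: (rows + 1) * cols = 8 * 3 = 24
Vertical edges: rows * (cols + 1) = 7 * 4 = 28
Total edges: 24 + 28 = 52
Edges drawn: 21
Remaining: 52 - 21 = 31

31


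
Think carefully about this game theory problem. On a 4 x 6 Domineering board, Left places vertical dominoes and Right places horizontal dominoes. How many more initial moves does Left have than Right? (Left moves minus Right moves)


Board is 4 x 6 (rows x cols).
Left (vertical) placements: (rows-1) * cols = 3 * 6 = 18
Right (horizontal) placements: rows * (cols-1) = 4 * 5 = 20
Advantage = Left - Right = 18 - 20 = -2

-2


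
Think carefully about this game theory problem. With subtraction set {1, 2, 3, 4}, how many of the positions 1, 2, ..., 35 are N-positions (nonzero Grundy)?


Subtraction set S = {1, 2, 3, 4}, so G(n) = n mod 5.
G(n) = 0 when n is a multiple of 5.
Multiples of 5 in [1, 35]: 7
N-positions (nonzero Grundy) = 35 - 7 = 28

28


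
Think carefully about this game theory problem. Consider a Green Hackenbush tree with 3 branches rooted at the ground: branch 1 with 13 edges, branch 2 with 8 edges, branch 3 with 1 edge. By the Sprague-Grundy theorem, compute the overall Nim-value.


The tree has 3 branches from the ground vertex.
In Green Hackenbush, the Nim-value of a simple path of length k is k.
Branch 1: length 13, Nim-value = 13
Branch 2: length 8, Nim-value = 8
Branch 3: length 1, Nim-value = 1
Total Nim-value = XOR of all branch values:
0 XOR 13 = 13
13 XOR 8 = 5
5 XOR 1 = 4
Nim-value of the tree = 4

4


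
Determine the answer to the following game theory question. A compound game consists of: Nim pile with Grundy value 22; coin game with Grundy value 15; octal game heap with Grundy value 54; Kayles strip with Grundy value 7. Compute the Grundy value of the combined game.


By the Sprague-Grundy theorem, the Grundy value of a sum of games is the XOR of individual Grundy values.
Nim pile: Grundy value = 22. Running XOR: 0 XOR 22 = 22
coin game: Grundy value = 15. Running XOR: 22 XOR 15 = 25
octal game heap: Grundy value = 54. Running XOR: 25 XOR 54 = 47
Kayles strip: Grundy value = 7. Running XOR: 47 XOR 7 = 40
The combined Grundy value is 40.

40
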